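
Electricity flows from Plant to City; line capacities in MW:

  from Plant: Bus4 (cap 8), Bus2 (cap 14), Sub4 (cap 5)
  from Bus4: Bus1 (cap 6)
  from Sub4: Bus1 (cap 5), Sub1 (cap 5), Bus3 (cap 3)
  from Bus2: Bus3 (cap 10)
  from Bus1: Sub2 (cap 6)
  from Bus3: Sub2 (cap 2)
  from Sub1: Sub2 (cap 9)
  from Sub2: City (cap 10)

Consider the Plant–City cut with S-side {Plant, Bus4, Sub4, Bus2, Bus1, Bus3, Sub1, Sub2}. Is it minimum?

Yes — it is a minimum cut (capacity 10).

Given cut capacity: 10 = 10.
Augment Plant→Bus4→Bus1→Sub2→City: bottleneck 6, flow now 6.
Augment Plant→Sub4→Bus3→Sub2→City: bottleneck 2, flow now 8.
Augment Plant→Sub4→Sub1→Sub2→City: bottleneck 2, flow now 10.
No augmenting path remains; maximum flow = 10.
Cut capacity 10 equals the max flow, so it is a minimum cut.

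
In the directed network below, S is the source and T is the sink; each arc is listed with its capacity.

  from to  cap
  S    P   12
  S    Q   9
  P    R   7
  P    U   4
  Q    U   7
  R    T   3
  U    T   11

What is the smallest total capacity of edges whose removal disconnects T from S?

Augment S→P→R→T: bottleneck 3, flow now 3.
Augment S→P→U→T: bottleneck 4, flow now 7.
Augment S→Q→U→T: bottleneck 7, flow now 14.
No augmenting path remains; maximum flow = 14.
By max-flow min-cut, the minimum cut capacity equals the max flow.
In the residual graph, reachable from S: {S, P, Q, R}.
Min-cut edges: P→U (4), Q→U (7), R→T (3); capacity 4 + 7 + 3 = 14.

14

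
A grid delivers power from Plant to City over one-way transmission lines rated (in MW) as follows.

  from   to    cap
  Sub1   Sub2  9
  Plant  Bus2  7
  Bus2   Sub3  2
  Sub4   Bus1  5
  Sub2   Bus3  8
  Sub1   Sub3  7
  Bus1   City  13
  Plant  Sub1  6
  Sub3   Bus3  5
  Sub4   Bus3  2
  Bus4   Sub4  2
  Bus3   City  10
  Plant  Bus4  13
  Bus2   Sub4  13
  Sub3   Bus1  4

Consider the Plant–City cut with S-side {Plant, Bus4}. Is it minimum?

Yes — it is a minimum cut (capacity 15).

Given cut capacity: 6 + 7 + 2 = 15.
Augment Plant→Bus4→Sub4→Bus1→City: bottleneck 2, flow now 2.
Augment Plant→Sub1→Sub3→Bus1→City: bottleneck 4, flow now 6.
Augment Plant→Sub1→Sub3→Bus3→City: bottleneck 2, flow now 8.
Augment Plant→Bus2→Sub3→Bus3→City: bottleneck 2, flow now 10.
Augment Plant→Bus2→Sub4→Bus1→City: bottleneck 3, flow now 13.
Augment Plant→Bus2→Sub4→Bus3→City: bottleneck 2, flow now 15.
No augmenting path remains; maximum flow = 15.
Cut capacity 15 equals the max flow, so it is a minimum cut.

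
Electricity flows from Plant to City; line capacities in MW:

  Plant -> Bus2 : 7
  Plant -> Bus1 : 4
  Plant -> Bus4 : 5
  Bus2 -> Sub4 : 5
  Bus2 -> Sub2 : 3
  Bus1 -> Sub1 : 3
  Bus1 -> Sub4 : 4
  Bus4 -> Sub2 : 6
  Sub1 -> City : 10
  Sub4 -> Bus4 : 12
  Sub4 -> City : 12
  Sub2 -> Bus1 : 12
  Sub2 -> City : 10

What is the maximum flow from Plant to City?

Augment Plant→Bus2→Sub4→City: bottleneck 5, flow now 5.
Augment Plant→Bus2→Sub2→City: bottleneck 2, flow now 7.
Augment Plant→Bus1→Sub1→City: bottleneck 3, flow now 10.
Augment Plant→Bus1→Sub4→City: bottleneck 1, flow now 11.
Augment Plant→Bus4→Sub2→City: bottleneck 5, flow now 16.
No augmenting path remains; maximum flow = 16.
In the residual graph, reachable from Plant: {Plant}.
Min-cut edges: Plant→Bus2 (7), Plant→Bus1 (4), Plant→Bus4 (5); capacity 7 + 4 + 5 = 16.
This cut is saturated, so no flow can exceed 16.

16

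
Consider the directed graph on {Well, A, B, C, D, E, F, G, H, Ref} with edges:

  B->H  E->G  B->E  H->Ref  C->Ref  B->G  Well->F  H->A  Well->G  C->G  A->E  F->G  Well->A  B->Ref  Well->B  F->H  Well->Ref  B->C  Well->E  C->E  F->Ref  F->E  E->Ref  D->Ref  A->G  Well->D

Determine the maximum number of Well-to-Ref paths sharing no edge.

Assign every edge capacity 1; by Menger, the answer equals the max flow.
Path Well→Ref (+1); total 1.
Path Well→B→Ref (+1); total 2.
Path Well→D→Ref (+1); total 3.
Path Well→E→Ref (+1); total 4.
Path Well→F→Ref (+1); total 5.
No residual Well→Ref path; max flow = 5.
Certifying cut of size 5: {E→Ref, Well→B, Well→D, Well→F, Well→Ref}.

5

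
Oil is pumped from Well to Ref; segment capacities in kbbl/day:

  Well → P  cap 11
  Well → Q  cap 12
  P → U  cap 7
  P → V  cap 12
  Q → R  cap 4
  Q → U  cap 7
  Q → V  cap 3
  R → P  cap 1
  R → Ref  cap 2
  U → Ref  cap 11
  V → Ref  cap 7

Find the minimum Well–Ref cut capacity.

Augment Well→P→U→Ref: bottleneck 7, flow now 7.
Augment Well→P→V→Ref: bottleneck 4, flow now 11.
Augment Well→Q→R→Ref: bottleneck 2, flow now 13.
Augment Well→Q→U→Ref: bottleneck 4, flow now 17.
Augment Well→Q→V→Ref: bottleneck 3, flow now 20.
No augmenting path remains; maximum flow = 20.
By max-flow min-cut, the minimum cut capacity equals the max flow.
In the residual graph, reachable from Well: {Well, P, Q, R, U, V}.
Min-cut edges: R→Ref (2), U→Ref (11), V→Ref (7); capacity 2 + 11 + 7 = 20.

20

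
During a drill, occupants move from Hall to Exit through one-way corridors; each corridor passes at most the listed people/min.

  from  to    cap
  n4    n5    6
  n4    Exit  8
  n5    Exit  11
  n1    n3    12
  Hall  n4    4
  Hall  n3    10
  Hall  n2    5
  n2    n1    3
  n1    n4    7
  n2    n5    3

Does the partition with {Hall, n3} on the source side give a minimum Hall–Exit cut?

Given cut capacity: 5 + 4 = 9.
Augment Hall→n4→Exit: bottleneck 4, flow now 4.
Augment Hall→n2→n5→Exit: bottleneck 3, flow now 7.
Augment Hall→n2→n1→n4→Exit: bottleneck 2, flow now 9.
No augmenting path remains; maximum flow = 9.
Cut capacity 9 equals the max flow, so it is a minimum cut.

Yes — it is a minimum cut (capacity 9).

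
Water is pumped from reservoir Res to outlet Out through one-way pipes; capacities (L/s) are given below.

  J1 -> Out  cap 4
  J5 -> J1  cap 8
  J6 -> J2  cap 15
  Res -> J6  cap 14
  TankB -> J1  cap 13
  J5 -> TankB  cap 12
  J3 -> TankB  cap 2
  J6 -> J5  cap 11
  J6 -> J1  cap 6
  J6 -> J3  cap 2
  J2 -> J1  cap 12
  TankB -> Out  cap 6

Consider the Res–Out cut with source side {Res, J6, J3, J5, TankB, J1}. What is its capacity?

Edges leaving {Res, J6, J3, J5, TankB, J1}: J6→J2 (15), TankB→Out (6), J1→Out (4).
Cut capacity = 15 + 6 + 4 = 25.

25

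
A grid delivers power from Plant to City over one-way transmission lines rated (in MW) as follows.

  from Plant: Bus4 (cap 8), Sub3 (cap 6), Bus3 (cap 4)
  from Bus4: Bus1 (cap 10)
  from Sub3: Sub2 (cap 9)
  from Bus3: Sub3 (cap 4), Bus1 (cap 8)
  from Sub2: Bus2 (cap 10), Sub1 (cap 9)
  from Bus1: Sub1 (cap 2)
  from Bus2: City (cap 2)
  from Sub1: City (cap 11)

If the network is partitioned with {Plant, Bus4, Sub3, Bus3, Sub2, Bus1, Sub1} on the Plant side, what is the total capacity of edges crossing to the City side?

Edges leaving {Plant, Bus4, Sub3, Bus3, Sub2, Bus1, Sub1}: Sub2→Bus2 (10), Sub1→City (11).
Cut capacity = 10 + 11 = 21.

21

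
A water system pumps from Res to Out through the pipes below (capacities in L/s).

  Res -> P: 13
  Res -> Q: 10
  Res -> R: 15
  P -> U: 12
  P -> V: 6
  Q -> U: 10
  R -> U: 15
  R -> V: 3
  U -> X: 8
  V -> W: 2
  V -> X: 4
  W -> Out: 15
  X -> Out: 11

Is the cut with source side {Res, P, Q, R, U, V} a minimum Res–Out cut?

No — its capacity is 14, but the minimum cut has capacity 13.

Given cut capacity: 8 + 2 + 4 = 14.
Augment Res→P→U→X→Out: bottleneck 8, flow now 8.
Augment Res→P→V→W→Out: bottleneck 2, flow now 10.
Augment Res→P→V→X→Out: bottleneck 3, flow now 13.
No augmenting path remains; maximum flow = 13.
In the residual graph, reachable from Res: {Res, P, Q, R, U, V, X}.
Min-cut edges: V→W (2), X→Out (11); capacity 2 + 11 = 13.
Cut capacity 14 exceeds the max flow 13, so it is not minimum.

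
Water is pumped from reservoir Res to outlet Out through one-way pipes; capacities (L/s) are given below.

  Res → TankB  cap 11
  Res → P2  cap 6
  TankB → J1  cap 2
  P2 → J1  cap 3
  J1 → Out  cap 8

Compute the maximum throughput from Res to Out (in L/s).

Augment Res→P2→J1→Out: bottleneck 3, flow now 3.
Augment Res→TankB→J1→Out: bottleneck 2, flow now 5.
No augmenting path remains; maximum flow = 5.
In the residual graph, reachable from Res: {Res, P2, TankB}.
Min-cut edges: P2→J1 (3), TankB→J1 (2); capacity 3 + 2 = 5.
This cut is saturated, so no flow can exceed 5.

5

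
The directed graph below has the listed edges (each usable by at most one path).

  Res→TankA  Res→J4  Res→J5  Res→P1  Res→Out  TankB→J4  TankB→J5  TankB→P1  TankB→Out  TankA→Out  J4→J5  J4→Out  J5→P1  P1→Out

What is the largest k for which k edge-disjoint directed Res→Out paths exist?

Assign every edge capacity 1; by Menger, the answer equals the max flow.
Path Res→Out (+1); total 1.
Path Res→TankA→Out (+1); total 2.
Path Res→J4→Out (+1); total 3.
Path Res→P1→Out (+1); total 4.
No residual Res→Out path; max flow = 4.
Certifying cut of size 4: {P1→Out, Res→J4, Res→Out, Res→TankA}.

4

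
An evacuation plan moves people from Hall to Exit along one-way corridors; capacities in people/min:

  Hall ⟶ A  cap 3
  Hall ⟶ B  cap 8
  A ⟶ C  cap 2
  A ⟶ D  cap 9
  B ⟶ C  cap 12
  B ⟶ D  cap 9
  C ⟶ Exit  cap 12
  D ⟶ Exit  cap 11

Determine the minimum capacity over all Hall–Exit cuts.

Augment Hall→A→C→Exit: bottleneck 2, flow now 2.
Augment Hall→A→D→Exit: bottleneck 1, flow now 3.
Augment Hall→B→C→Exit: bottleneck 8, flow now 11.
No augmenting path remains; maximum flow = 11.
By max-flow min-cut, the minimum cut capacity equals the max flow.
In the residual graph, reachable from Hall: {Hall}.
Min-cut edges: Hall→A (3), Hall→B (8); capacity 3 + 8 = 11.

11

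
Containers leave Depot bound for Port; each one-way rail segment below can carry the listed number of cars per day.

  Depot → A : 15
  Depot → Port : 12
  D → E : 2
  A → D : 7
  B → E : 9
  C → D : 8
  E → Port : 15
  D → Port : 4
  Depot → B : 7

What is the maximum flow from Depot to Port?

Augment Depot→Port: bottleneck 12, flow now 12.
Augment Depot→A→D→Port: bottleneck 4, flow now 16.
Augment Depot→B→E→Port: bottleneck 7, flow now 23.
Augment Depot→A→D→E→Port: bottleneck 2, flow now 25.
No augmenting path remains; maximum flow = 25.
In the residual graph, reachable from Depot: {Depot, A, D}.
Min-cut edges: Depot→B (7), Depot→Port (12), D→E (2), D→Port (4); capacity 7 + 12 + 2 + 4 = 25.
This cut is saturated, so no flow can exceed 25.

25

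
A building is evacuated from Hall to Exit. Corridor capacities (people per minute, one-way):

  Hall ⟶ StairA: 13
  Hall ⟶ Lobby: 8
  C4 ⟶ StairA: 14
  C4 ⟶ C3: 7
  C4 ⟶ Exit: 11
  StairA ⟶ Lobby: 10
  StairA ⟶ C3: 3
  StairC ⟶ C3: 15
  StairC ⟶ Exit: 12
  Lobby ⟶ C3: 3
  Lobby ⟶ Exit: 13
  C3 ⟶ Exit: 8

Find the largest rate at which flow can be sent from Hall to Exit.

19

Augment Hall→Lobby→Exit: bottleneck 8, flow now 8.
Augment Hall→StairA→Lobby→Exit: bottleneck 5, flow now 13.
Augment Hall→StairA→C3→Exit: bottleneck 3, flow now 16.
Augment Hall→StairA→Lobby→C3→Exit: bottleneck 3, flow now 19.
No augmenting path remains; maximum flow = 19.
In the residual graph, reachable from Hall: {Hall, StairA, Lobby}.
Min-cut edges: StairA→C3 (3), Lobby→C3 (3), Lobby→Exit (13); capacity 3 + 3 + 13 = 19.
This cut is saturated, so no flow can exceed 19.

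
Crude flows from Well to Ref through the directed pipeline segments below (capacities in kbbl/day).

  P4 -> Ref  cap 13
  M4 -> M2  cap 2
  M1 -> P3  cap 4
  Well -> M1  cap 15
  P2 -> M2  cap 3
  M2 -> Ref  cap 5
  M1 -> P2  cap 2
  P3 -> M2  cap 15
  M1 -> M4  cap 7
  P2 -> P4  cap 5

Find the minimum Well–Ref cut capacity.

Augment Well→M1→P3→M2→Ref: bottleneck 4, flow now 4.
Augment Well→M1→P2→M2→Ref: bottleneck 1, flow now 5.
Augment Well→M1→P2→P4→Ref: bottleneck 1, flow now 6.
Augment Well→M1→M4→M2→P2→P4→Ref: bottleneck 1, flow now 7. (uses reverse residual edge)
No augmenting path remains; maximum flow = 7.
By max-flow min-cut, the minimum cut capacity equals the max flow.
In the residual graph, reachable from Well: {Well, M1, P3, M4, M2}.
Min-cut edges: M1→P2 (2), M2→Ref (5); capacity 2 + 5 = 7.

7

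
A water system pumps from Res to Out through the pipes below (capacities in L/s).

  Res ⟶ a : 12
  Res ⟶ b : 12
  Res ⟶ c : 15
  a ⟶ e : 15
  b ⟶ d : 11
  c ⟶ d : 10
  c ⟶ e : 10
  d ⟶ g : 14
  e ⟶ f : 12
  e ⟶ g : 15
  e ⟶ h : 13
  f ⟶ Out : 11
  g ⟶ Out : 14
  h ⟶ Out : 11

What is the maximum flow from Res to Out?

Augment Res→a→e→f→Out: bottleneck 11, flow now 11.
Augment Res→a→e→g→Out: bottleneck 1, flow now 12.
Augment Res→b→d→g→Out: bottleneck 11, flow now 23.
Augment Res→c→d→g→Out: bottleneck 2, flow now 25.
Augment Res→c→e→h→Out: bottleneck 10, flow now 35.
Augment Res→c→d→g→e→h→Out: bottleneck 1, flow now 36. (uses reverse residual edge)
No augmenting path remains; maximum flow = 36.
In the residual graph, reachable from Res: {Res, b, c, d}.
Min-cut edges: Res→a (12), c→e (10), d→g (14); capacity 12 + 10 + 14 = 36.
This cut is saturated, so no flow can exceed 36.

36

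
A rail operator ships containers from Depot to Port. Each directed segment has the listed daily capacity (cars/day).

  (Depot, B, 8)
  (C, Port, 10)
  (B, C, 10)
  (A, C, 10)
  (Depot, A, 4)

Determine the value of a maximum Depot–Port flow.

Augment Depot→A→C→Port: bottleneck 4, flow now 4.
Augment Depot→B→C→Port: bottleneck 6, flow now 10.
No augmenting path remains; maximum flow = 10.
In the residual graph, reachable from Depot: {Depot, A, B, C}.
Min-cut edges: C→Port (10); capacity 10 = 10.
This cut is saturated, so no flow can exceed 10.

10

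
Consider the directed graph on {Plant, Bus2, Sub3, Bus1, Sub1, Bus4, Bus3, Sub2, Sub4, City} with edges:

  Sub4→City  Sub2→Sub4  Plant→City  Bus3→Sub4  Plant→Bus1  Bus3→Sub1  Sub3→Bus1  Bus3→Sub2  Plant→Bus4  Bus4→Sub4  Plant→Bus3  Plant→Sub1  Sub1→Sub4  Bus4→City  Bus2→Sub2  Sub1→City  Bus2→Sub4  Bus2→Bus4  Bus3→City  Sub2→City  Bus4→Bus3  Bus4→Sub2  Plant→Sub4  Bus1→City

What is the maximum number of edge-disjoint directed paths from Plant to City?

6

Assign every edge capacity 1; by Menger, the answer equals the max flow.
Path Plant→City (+1); total 1.
Path Plant→Bus1→City (+1); total 2.
Path Plant→Sub1→City (+1); total 3.
Path Plant→Bus4→City (+1); total 4.
Path Plant→Bus3→City (+1); total 5.
Path Plant→Sub4→City (+1); total 6.
No residual Plant→City path; max flow = 6.
Certifying cut of size 6: {Plant→Bus1, Plant→Bus3, Plant→Bus4, Plant→City, Plant→Sub1, Plant→Sub4}.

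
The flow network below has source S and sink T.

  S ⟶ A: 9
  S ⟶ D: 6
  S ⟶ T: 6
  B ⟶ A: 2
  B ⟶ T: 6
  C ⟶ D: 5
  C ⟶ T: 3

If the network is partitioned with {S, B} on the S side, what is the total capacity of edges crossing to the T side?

29

Edges leaving {S, B}: S→A (9), S→D (6), S→T (6), B→A (2), B→T (6).
Cut capacity = 9 + 6 + 6 + 2 + 6 = 29.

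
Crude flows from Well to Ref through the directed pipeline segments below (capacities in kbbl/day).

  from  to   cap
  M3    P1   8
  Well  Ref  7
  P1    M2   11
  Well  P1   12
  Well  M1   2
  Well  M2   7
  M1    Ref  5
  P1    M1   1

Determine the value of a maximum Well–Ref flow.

Augment Well→Ref: bottleneck 7, flow now 7.
Augment Well→M1→Ref: bottleneck 2, flow now 9.
Augment Well→P1→M1→Ref: bottleneck 1, flow now 10.
No augmenting path remains; maximum flow = 10.
In the residual graph, reachable from Well: {Well, P1, M2}.
Min-cut edges: Well→M1 (2), Well→Ref (7), P1→M1 (1); capacity 2 + 7 + 1 = 10.
This cut is saturated, so no flow can exceed 10.

10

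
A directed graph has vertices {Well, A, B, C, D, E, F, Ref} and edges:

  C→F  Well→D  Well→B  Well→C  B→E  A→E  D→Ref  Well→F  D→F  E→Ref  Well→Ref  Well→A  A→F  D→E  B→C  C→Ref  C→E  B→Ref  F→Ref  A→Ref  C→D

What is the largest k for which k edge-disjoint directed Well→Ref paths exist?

Assign every edge capacity 1; by Menger, the answer equals the max flow.
Path Well→Ref (+1); total 1.
Path Well→A→Ref (+1); total 2.
Path Well→B→Ref (+1); total 3.
Path Well→C→Ref (+1); total 4.
Path Well→D→Ref (+1); total 5.
Path Well→F→Ref (+1); total 6.
No residual Well→Ref path; max flow = 6.
Certifying cut of size 6: {Well→A, Well→B, Well→C, Well→D, Well→F, Well→Ref}.

6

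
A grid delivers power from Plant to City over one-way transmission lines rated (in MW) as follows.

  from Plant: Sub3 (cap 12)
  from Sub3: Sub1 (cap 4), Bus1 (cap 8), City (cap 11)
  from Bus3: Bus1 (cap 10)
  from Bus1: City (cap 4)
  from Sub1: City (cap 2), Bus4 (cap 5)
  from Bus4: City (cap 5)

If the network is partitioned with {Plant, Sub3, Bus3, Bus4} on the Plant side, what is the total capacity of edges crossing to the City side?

38

Edges leaving {Plant, Sub3, Bus3, Bus4}: Sub3→Bus1 (8), Sub3→Sub1 (4), Sub3→City (11), Bus3→Bus1 (10), Bus4→City (5).
Cut capacity = 8 + 4 + 11 + 10 + 5 = 38.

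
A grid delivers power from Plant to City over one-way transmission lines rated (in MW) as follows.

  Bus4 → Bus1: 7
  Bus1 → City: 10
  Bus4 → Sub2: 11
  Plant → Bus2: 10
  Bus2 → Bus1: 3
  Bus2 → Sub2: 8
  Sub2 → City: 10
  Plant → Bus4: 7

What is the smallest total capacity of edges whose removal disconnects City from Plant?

17

Augment Plant→Bus4→Bus1→City: bottleneck 7, flow now 7.
Augment Plant→Bus2→Bus1→City: bottleneck 3, flow now 10.
Augment Plant→Bus2→Sub2→City: bottleneck 7, flow now 17.
No augmenting path remains; maximum flow = 17.
By max-flow min-cut, the minimum cut capacity equals the max flow.
In the residual graph, reachable from Plant: {Plant}.
Min-cut edges: Plant→Bus4 (7), Plant→Bus2 (10); capacity 7 + 10 = 17.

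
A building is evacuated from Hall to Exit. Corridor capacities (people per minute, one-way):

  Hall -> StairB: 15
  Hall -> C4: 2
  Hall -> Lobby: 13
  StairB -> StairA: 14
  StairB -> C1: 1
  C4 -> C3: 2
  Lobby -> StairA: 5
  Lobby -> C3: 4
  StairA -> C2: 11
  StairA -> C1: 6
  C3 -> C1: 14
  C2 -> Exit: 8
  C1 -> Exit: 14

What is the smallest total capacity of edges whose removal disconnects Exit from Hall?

21

Augment Hall→StairB→C1→Exit: bottleneck 1, flow now 1.
Augment Hall→StairB→StairA→C2→Exit: bottleneck 8, flow now 9.
Augment Hall→StairB→StairA→C1→Exit: bottleneck 6, flow now 15.
Augment Hall→C4→C3→C1→Exit: bottleneck 2, flow now 17.
Augment Hall→Lobby→C3→C1→Exit: bottleneck 4, flow now 21.
No augmenting path remains; maximum flow = 21.
By max-flow min-cut, the minimum cut capacity equals the max flow.
In the residual graph, reachable from Hall: {Hall, StairB, Lobby, StairA, C2}.
Min-cut edges: Hall→C4 (2), StairB→C1 (1), Lobby→C3 (4), StairA→C1 (6), C2→Exit (8); capacity 2 + 1 + 4 + 6 + 8 = 21.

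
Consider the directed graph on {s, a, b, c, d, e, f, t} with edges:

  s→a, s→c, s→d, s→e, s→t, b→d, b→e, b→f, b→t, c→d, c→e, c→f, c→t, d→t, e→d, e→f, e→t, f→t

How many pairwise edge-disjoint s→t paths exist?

4

Assign every edge capacity 1; by Menger, the answer equals the max flow.
Path s→t (+1); total 1.
Path s→c→t (+1); total 2.
Path s→d→t (+1); total 3.
Path s→e→t (+1); total 4.
No residual s→t path; max flow = 4.
Certifying cut of size 4: {s→c, s→d, s→e, s→t}.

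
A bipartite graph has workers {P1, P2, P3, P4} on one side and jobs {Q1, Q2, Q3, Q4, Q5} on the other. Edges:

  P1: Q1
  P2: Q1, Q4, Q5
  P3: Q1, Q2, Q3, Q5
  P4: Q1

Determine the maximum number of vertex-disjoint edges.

Unit-capacity flow: source→left, listed edges, right→sink; max matching = max flow.
Augmenting path P1→Q1 (+1); matched 1.
Augmenting path P2→Q4 (+1); matched 2.
Augmenting path P3→Q2 (+1); matched 3.
No augmenting path remains; maximum matching = 3.
König certificate: {P2, P3, Q1} is a vertex cover of size 3 (every listed pair touches it), so no matching can be larger.

3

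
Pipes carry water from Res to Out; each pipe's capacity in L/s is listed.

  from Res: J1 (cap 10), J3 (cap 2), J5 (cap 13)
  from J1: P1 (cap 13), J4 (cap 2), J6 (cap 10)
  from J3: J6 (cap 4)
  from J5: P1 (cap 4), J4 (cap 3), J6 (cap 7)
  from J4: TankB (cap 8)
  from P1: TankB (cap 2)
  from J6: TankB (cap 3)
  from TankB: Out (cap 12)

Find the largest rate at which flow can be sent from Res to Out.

Augment Res→J1→J4→TankB→Out: bottleneck 2, flow now 2.
Augment Res→J1→P1→TankB→Out: bottleneck 2, flow now 4.
Augment Res→J1→J6→TankB→Out: bottleneck 3, flow now 7.
Augment Res→J5→J4→TankB→Out: bottleneck 3, flow now 10.
No augmenting path remains; maximum flow = 10.
In the residual graph, reachable from Res: {Res, J1, J3, J5, P1, J6}.
Min-cut edges: J1→J4 (2), J5→J4 (3), P1→TankB (2), J6→TankB (3); capacity 2 + 3 + 2 + 3 = 10.
This cut is saturated, so no flow can exceed 10.

10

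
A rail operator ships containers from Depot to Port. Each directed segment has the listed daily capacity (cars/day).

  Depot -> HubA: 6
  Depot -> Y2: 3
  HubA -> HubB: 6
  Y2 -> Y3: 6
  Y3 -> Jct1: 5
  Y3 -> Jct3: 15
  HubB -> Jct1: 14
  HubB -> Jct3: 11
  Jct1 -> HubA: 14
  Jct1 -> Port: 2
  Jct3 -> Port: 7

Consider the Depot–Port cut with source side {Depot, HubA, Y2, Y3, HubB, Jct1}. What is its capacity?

28

Edges leaving {Depot, HubA, Y2, Y3, HubB, Jct1}: Y3→Jct3 (15), HubB→Jct3 (11), Jct1→Port (2).
Cut capacity = 15 + 11 + 2 = 28.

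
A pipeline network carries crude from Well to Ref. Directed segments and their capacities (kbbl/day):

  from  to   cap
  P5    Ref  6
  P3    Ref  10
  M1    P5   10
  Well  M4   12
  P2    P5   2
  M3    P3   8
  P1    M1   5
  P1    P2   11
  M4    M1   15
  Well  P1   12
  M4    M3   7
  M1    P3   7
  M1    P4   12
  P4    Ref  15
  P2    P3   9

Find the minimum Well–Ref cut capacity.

24

Augment Well→M4→M3→P3→Ref: bottleneck 7, flow now 7.
Augment Well→M4→M1→P3→Ref: bottleneck 3, flow now 10.
Augment Well→M4→M1→P4→Ref: bottleneck 2, flow now 12.
Augment Well→P1→M1→P4→Ref: bottleneck 5, flow now 17.
Augment Well→P1→P2→P5→Ref: bottleneck 2, flow now 19.
Augment Well→P1→P2→P3→M1→P4→Ref: bottleneck 3, flow now 22. (uses reverse residual edge)
Augment Well→P1→P2→P3→M3→M4→M1→P4→Ref: bottleneck 2, flow now 24. (uses reverse residual edge)
No augmenting path remains; maximum flow = 24.
By max-flow min-cut, the minimum cut capacity equals the max flow.
In the residual graph, reachable from Well: {Well}.
Min-cut edges: Well→M4 (12), Well→P1 (12); capacity 12 + 12 = 24.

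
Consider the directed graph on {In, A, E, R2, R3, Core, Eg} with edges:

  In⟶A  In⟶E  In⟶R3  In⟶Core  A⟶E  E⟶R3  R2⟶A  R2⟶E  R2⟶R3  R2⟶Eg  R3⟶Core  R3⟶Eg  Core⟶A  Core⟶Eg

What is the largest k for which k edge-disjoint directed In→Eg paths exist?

2

Assign every edge capacity 1; by Menger, the answer equals the max flow.
Path In→R3→Eg (+1); total 1.
Path In→Core→Eg (+1); total 2.
No residual In→Eg path; max flow = 2.
Certifying cut of size 2: {Core→Eg, R3→Eg}.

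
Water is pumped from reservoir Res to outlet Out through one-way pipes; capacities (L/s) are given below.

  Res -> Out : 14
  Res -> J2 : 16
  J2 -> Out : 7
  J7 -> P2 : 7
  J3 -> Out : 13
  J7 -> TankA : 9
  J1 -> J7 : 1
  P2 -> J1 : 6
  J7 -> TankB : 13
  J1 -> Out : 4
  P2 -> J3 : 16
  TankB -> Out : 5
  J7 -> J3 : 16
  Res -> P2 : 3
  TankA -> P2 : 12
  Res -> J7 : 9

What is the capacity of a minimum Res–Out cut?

Augment Res→Out: bottleneck 14, flow now 14.
Augment Res→J2→Out: bottleneck 7, flow now 21.
Augment Res→J7→J3→Out: bottleneck 9, flow now 30.
Augment Res→P2→J3→Out: bottleneck 3, flow now 33.
No augmenting path remains; maximum flow = 33.
By max-flow min-cut, the minimum cut capacity equals the max flow.
In the residual graph, reachable from Res: {Res, J2}.
Min-cut edges: Res→J7 (9), Res→P2 (3), Res→Out (14), J2→Out (7); capacity 9 + 3 + 14 + 7 = 33.

33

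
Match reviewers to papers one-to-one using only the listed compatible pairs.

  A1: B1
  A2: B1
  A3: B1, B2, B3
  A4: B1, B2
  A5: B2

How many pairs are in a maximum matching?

Unit-capacity flow: source→left, listed edges, right→sink; max matching = max flow.
Augmenting path A1→B1 (+1); matched 1.
Augmenting path A3→B2 (+1); matched 2.
Augmenting path A4→B2→A3→B3 (+1); matched 3.
No augmenting path remains; maximum matching = 3.
König certificate: {A3, B1, B2} is a vertex cover of size 3 (every listed pair touches it), so no matching can be larger.

3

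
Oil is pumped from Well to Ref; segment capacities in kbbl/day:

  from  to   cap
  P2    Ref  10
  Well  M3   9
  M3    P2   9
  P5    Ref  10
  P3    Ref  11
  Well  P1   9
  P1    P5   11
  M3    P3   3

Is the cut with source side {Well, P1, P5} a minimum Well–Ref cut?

Given cut capacity: 9 + 10 = 19.
Augment Well→M3→P3→Ref: bottleneck 3, flow now 3.
Augment Well→M3→P2→Ref: bottleneck 6, flow now 9.
Augment Well→P1→P5→Ref: bottleneck 9, flow now 18.
No augmenting path remains; maximum flow = 18.
In the residual graph, reachable from Well: {Well}.
Min-cut edges: Well→M3 (9), Well→P1 (9); capacity 9 + 9 = 18.
Cut capacity 19 exceeds the max flow 18, so it is not minimum.

No — its capacity is 19, but the minimum cut has capacity 18.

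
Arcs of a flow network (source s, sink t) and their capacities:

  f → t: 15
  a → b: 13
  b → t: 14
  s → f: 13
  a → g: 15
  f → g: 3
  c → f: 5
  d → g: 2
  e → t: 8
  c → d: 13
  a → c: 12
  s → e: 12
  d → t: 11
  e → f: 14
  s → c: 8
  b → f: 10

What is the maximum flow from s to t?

Augment s→e→t: bottleneck 8, flow now 8.
Augment s→f→t: bottleneck 13, flow now 21.
Augment s→c→d→t: bottleneck 8, flow now 29.
Augment s→e→f→t: bottleneck 2, flow now 31.
No augmenting path remains; maximum flow = 31.
In the residual graph, reachable from s: {s, e, f, g}.
Min-cut edges: s→c (8), e→t (8), f→t (15); capacity 8 + 8 + 15 = 31.
This cut is saturated, so no flow can exceed 31.

31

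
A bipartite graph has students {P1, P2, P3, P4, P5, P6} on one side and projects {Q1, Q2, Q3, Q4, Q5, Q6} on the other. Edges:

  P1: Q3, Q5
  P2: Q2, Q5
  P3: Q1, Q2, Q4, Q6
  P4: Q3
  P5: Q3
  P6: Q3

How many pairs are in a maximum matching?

Unit-capacity flow: source→left, listed edges, right→sink; max matching = max flow.
Augmenting path P1→Q3 (+1); matched 1.
Augmenting path P2→Q2 (+1); matched 2.
Augmenting path P3→Q1 (+1); matched 3.
Augmenting path P4→Q3→P1→Q5 (+1); matched 4.
No augmenting path remains; maximum matching = 4.
König certificate: {P1, P2, P3, Q3} is a vertex cover of size 4 (every listed pair touches it), so no matching can be larger.

4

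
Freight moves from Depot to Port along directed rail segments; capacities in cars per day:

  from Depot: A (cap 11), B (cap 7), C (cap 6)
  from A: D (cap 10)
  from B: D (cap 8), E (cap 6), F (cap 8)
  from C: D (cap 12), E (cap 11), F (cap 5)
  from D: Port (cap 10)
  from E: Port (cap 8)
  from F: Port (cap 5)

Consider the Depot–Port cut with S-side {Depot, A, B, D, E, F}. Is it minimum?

No — its capacity is 29, but the minimum cut has capacity 23.

Given cut capacity: 6 + 10 + 8 + 5 = 29.
Augment Depot→A→D→Port: bottleneck 10, flow now 10.
Augment Depot→B→E→Port: bottleneck 6, flow now 16.
Augment Depot→B→F→Port: bottleneck 1, flow now 17.
Augment Depot→C→E→Port: bottleneck 2, flow now 19.
Augment Depot→C→F→Port: bottleneck 4, flow now 23.
No augmenting path remains; maximum flow = 23.
In the residual graph, reachable from Depot: {Depot, A}.
Min-cut edges: Depot→B (7), Depot→C (6), A→D (10); capacity 7 + 6 + 10 = 23.
Cut capacity 29 exceeds the max flow 23, so it is not minimum.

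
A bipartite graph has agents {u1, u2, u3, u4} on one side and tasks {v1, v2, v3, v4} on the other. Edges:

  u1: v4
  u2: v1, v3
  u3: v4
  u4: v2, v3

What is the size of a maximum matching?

3

Unit-capacity flow: source→left, listed edges, right→sink; max matching = max flow.
Augmenting path u1→v4 (+1); matched 1.
Augmenting path u2→v1 (+1); matched 2.
Augmenting path u4→v2 (+1); matched 3.
No augmenting path remains; maximum matching = 3.
König certificate: {u2, u4, v4} is a vertex cover of size 3 (every listed pair touches it), so no matching can be larger.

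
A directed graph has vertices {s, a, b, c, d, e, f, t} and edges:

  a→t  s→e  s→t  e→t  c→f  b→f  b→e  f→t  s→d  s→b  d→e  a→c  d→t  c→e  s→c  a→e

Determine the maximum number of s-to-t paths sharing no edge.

4

Assign every edge capacity 1; by Menger, the answer equals the max flow.
Path s→t (+1); total 1.
Path s→d→t (+1); total 2.
Path s→e→t (+1); total 3.
Path s→b→f→t (+1); total 4.
No residual s→t path; max flow = 4.
Certifying cut of size 4: {e→t, f→t, s→d, s→t}.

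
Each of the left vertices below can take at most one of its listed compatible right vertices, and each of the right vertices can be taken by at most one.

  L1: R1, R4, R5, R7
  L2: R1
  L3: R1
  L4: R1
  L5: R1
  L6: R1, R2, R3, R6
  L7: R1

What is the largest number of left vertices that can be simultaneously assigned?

3

Unit-capacity flow: source→left, listed edges, right→sink; max matching = max flow.
Augmenting path L1→R1 (+1); matched 1.
Augmenting path L6→R2 (+1); matched 2.
Augmenting path L2→R1→L1→R4 (+1); matched 3.
No augmenting path remains; maximum matching = 3.
König certificate: {L1, L6, R1} is a vertex cover of size 3 (every listed pair touches it), so no matching can be larger.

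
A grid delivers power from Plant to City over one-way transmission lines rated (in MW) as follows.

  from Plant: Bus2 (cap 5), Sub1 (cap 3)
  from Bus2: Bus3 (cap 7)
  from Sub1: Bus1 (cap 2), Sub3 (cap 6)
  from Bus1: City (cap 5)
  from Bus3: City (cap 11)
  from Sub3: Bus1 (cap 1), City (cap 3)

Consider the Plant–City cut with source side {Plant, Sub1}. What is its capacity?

13

Edges leaving {Plant, Sub1}: Plant→Bus2 (5), Sub1→Bus1 (2), Sub1→Sub3 (6).
Cut capacity = 5 + 2 + 6 = 13.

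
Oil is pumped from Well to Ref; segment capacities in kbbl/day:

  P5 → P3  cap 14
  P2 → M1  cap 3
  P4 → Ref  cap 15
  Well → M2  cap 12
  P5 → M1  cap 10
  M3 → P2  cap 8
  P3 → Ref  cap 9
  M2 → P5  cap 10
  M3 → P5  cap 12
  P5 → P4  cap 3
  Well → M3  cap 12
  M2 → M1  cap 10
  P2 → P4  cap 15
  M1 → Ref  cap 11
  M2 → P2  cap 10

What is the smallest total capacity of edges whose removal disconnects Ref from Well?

24

Augment Well→M2→M1→Ref: bottleneck 10, flow now 10.
Augment Well→M3→P2→M1→Ref: bottleneck 1, flow now 11.
Augment Well→M3→P2→P4→Ref: bottleneck 7, flow now 18.
Augment Well→M3→P5→P3→Ref: bottleneck 4, flow now 22.
Augment Well→M2→P2→P4→Ref: bottleneck 2, flow now 24.
No augmenting path remains; maximum flow = 24.
By max-flow min-cut, the minimum cut capacity equals the max flow.
In the residual graph, reachable from Well: {Well}.
Min-cut edges: Well→M3 (12), Well→M2 (12); capacity 12 + 12 = 24.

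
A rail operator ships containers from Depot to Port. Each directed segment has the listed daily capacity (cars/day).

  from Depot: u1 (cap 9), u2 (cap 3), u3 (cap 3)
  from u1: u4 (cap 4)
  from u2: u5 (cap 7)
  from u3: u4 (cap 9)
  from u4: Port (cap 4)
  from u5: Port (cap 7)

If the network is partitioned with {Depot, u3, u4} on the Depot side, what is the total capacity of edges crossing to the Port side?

16

Edges leaving {Depot, u3, u4}: Depot→u1 (9), Depot→u2 (3), u4→Port (4).
Cut capacity = 9 + 3 + 4 = 16.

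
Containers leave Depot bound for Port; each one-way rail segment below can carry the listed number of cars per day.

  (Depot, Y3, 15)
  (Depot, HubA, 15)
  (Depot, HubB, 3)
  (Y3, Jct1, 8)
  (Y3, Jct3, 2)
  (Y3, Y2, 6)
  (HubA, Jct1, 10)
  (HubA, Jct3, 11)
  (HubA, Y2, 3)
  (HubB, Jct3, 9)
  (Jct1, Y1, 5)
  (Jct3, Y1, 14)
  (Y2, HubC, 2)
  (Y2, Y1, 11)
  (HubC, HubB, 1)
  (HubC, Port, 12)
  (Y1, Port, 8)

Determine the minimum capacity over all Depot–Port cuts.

10

Augment Depot→Y3→Jct1→Y1→Port: bottleneck 5, flow now 5.
Augment Depot→Y3→Jct3→Y1→Port: bottleneck 2, flow now 7.
Augment Depot→Y3→Y2→HubC→Port: bottleneck 2, flow now 9.
Augment Depot→Y3→Y2→Y1→Port: bottleneck 1, flow now 10.
No augmenting path remains; maximum flow = 10.
By max-flow min-cut, the minimum cut capacity equals the max flow.
In the residual graph, reachable from Depot: {Depot, Y3, HubA, HubB, Jct1, Jct3, Y2, Y1}.
Min-cut edges: Y2→HubC (2), Y1→Port (8); capacity 2 + 8 = 10.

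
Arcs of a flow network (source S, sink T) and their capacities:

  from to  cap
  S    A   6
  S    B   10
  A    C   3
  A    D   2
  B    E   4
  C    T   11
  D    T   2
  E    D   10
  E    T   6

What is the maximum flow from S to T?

9

Augment S→A→C→T: bottleneck 3, flow now 3.
Augment S→A→D→T: bottleneck 2, flow now 5.
Augment S→B→E→T: bottleneck 4, flow now 9.
No augmenting path remains; maximum flow = 9.
In the residual graph, reachable from S: {S, A, B}.
Min-cut edges: A→C (3), A→D (2), B→E (4); capacity 3 + 2 + 4 = 9.
This cut is saturated, so no flow can exceed 9.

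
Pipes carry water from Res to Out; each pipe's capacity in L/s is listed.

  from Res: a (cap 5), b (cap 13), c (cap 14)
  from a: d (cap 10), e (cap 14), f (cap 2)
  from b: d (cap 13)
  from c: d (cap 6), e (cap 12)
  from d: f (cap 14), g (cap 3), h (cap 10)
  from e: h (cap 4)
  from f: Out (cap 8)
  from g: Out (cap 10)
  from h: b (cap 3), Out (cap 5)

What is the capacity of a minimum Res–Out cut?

16

Augment Res→a→f→Out: bottleneck 2, flow now 2.
Augment Res→a→d→f→Out: bottleneck 3, flow now 5.
Augment Res→b→d→f→Out: bottleneck 3, flow now 8.
Augment Res→b→d→g→Out: bottleneck 3, flow now 11.
Augment Res→b→d→h→Out: bottleneck 5, flow now 16.
No augmenting path remains; maximum flow = 16.
By max-flow min-cut, the minimum cut capacity equals the max flow.
In the residual graph, reachable from Res: {Res, a, b, c, d, e, f, h}.
Min-cut edges: d→g (3), f→Out (8), h→Out (5); capacity 3 + 8 + 5 = 16.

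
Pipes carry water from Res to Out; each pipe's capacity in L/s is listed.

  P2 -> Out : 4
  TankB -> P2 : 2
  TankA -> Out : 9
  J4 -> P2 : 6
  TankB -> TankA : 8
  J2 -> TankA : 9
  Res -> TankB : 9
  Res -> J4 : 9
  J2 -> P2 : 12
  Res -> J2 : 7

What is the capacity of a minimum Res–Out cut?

13

Augment Res→J2→TankA→Out: bottleneck 7, flow now 7.
Augment Res→TankB→TankA→Out: bottleneck 2, flow now 9.
Augment Res→TankB→P2→Out: bottleneck 2, flow now 11.
Augment Res→J4→P2→Out: bottleneck 2, flow now 13.
No augmenting path remains; maximum flow = 13.
By max-flow min-cut, the minimum cut capacity equals the max flow.
In the residual graph, reachable from Res: {Res, J2, TankB, J4, TankA, P2}.
Min-cut edges: TankA→Out (9), P2→Out (4); capacity 9 + 4 = 13.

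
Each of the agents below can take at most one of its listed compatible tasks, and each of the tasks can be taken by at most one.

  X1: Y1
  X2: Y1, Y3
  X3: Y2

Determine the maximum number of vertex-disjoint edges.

3

Unit-capacity flow: source→left, listed edges, right→sink; max matching = max flow.
Augmenting path X1→Y1 (+1); matched 1.
Augmenting path X2→Y3 (+1); matched 2.
Augmenting path X3→Y2 (+1); matched 3.
No augmenting path remains; maximum matching = 3.
König certificate: {X1, X2, X3} is a vertex cover of size 3 (every listed pair touches it), so no matching can be larger.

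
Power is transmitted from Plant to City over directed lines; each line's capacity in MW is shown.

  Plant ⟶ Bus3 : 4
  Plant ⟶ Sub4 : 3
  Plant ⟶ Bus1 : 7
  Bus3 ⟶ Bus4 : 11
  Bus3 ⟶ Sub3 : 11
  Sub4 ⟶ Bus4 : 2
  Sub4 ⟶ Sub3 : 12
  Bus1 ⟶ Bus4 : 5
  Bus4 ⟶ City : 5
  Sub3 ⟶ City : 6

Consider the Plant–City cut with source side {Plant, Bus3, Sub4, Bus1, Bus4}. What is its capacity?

28

Edges leaving {Plant, Bus3, Sub4, Bus1, Bus4}: Bus3→Sub3 (11), Sub4→Sub3 (12), Bus4→City (5).
Cut capacity = 11 + 12 + 5 = 28.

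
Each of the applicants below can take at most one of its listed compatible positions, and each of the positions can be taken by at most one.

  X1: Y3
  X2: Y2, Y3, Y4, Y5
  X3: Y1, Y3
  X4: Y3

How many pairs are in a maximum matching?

3

Unit-capacity flow: source→left, listed edges, right→sink; max matching = max flow.
Augmenting path X1→Y3 (+1); matched 1.
Augmenting path X2→Y2 (+1); matched 2.
Augmenting path X3→Y1 (+1); matched 3.
No augmenting path remains; maximum matching = 3.
König certificate: {X2, X3, Y3} is a vertex cover of size 3 (every listed pair touches it), so no matching can be larger.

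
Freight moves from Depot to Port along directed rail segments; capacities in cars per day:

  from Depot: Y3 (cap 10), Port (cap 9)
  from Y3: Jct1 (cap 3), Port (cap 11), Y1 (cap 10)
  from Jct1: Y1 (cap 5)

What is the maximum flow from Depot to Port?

Augment Depot→Port: bottleneck 9, flow now 9.
Augment Depot→Y3→Port: bottleneck 10, flow now 19.
No augmenting path remains; maximum flow = 19.
In the residual graph, reachable from Depot: {Depot}.
Min-cut edges: Depot→Y3 (10), Depot→Port (9); capacity 10 + 9 = 19.
This cut is saturated, so no flow can exceed 19.

19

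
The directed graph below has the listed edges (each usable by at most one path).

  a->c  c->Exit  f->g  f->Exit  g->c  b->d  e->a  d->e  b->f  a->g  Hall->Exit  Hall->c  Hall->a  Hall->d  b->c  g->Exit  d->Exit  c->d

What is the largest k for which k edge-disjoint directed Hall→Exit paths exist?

Assign every edge capacity 1; by Menger, the answer equals the max flow.
Path Hall→Exit (+1); total 1.
Path Hall→c→Exit (+1); total 2.
Path Hall→d→Exit (+1); total 3.
Path Hall→a→g→Exit (+1); total 4.
No residual Hall→Exit path; max flow = 4.
Certifying cut of size 4: {Hall→Exit, Hall→a, Hall→c, Hall→d}.

4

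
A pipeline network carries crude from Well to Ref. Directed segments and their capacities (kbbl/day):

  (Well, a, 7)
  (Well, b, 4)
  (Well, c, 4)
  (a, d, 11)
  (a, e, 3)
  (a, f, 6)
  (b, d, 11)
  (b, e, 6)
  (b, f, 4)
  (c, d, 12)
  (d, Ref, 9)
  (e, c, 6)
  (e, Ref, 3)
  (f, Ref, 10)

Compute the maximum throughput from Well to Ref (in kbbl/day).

Augment Well→a→d→Ref: bottleneck 7, flow now 7.
Augment Well→b→d→Ref: bottleneck 2, flow now 9.
Augment Well→b→e→Ref: bottleneck 2, flow now 11.
Augment Well→c→d→a→e→Ref: bottleneck 1, flow now 12. (uses reverse residual edge)
Augment Well→c→d→a→f→Ref: bottleneck 3, flow now 15. (uses reverse residual edge)
No augmenting path remains; maximum flow = 15.
In the residual graph, reachable from Well: {Well}.
Min-cut edges: Well→a (7), Well→b (4), Well→c (4); capacity 7 + 4 + 4 = 15.
This cut is saturated, so no flow can exceed 15.

15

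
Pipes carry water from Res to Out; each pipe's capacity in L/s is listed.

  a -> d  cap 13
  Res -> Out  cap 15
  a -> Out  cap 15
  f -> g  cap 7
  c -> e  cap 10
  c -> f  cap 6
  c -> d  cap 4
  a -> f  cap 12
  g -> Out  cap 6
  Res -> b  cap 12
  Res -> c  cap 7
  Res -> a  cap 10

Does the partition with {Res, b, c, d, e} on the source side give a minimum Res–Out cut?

Given cut capacity: 10 + 15 + 6 = 31.
Augment Res→Out: bottleneck 15, flow now 15.
Augment Res→a→Out: bottleneck 10, flow now 25.
Augment Res→c→f→g→Out: bottleneck 6, flow now 31.
No augmenting path remains; maximum flow = 31.
Cut capacity 31 equals the max flow, so it is a minimum cut.

Yes — it is a minimum cut (capacity 31).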